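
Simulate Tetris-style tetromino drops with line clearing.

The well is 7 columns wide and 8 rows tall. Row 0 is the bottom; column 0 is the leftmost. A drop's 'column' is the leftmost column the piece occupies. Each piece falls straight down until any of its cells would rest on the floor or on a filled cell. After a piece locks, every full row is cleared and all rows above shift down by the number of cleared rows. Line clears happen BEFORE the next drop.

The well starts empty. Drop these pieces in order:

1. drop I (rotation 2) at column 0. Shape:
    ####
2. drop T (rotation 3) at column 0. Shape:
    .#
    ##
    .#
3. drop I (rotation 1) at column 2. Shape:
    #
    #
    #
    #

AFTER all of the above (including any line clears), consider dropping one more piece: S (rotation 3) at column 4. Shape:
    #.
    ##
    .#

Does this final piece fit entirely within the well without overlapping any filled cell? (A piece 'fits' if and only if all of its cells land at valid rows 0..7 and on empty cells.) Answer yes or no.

Drop 1: I rot2 at col 0 lands with bottom-row=0; cleared 0 line(s) (total 0); column heights now [1 1 1 1 0 0 0], max=1
Drop 2: T rot3 at col 0 lands with bottom-row=1; cleared 0 line(s) (total 0); column heights now [3 4 1 1 0 0 0], max=4
Drop 3: I rot1 at col 2 lands with bottom-row=1; cleared 0 line(s) (total 0); column heights now [3 4 5 1 0 0 0], max=5
Test piece S rot3 at col 4 (width 2): heights before test = [3 4 5 1 0 0 0]; fits = True

Answer: yes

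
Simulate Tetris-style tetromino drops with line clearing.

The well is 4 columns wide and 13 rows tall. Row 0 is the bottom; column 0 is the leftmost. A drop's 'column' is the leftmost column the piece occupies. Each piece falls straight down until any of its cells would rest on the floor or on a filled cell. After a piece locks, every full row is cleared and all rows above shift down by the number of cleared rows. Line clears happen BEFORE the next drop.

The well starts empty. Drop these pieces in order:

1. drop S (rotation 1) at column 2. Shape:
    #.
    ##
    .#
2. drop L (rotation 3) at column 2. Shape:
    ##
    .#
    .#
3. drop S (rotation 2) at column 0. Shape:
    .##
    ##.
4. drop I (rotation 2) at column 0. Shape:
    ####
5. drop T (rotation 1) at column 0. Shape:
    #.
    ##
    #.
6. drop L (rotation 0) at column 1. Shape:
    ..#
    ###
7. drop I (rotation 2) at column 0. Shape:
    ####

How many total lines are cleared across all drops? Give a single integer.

Answer: 4

Derivation:
Drop 1: S rot1 at col 2 lands with bottom-row=0; cleared 0 line(s) (total 0); column heights now [0 0 3 2], max=3
Drop 2: L rot3 at col 2 lands with bottom-row=2; cleared 0 line(s) (total 0); column heights now [0 0 5 5], max=5
Drop 3: S rot2 at col 0 lands with bottom-row=4; cleared 1 line(s) (total 1); column heights now [0 5 5 4], max=5
Drop 4: I rot2 at col 0 lands with bottom-row=5; cleared 1 line(s) (total 2); column heights now [0 5 5 4], max=5
Drop 5: T rot1 at col 0 lands with bottom-row=4; cleared 0 line(s) (total 2); column heights now [7 6 5 4], max=7
Drop 6: L rot0 at col 1 lands with bottom-row=6; cleared 1 line(s) (total 3); column heights now [6 6 5 7], max=7
Drop 7: I rot2 at col 0 lands with bottom-row=7; cleared 1 line(s) (total 4); column heights now [6 6 5 7], max=7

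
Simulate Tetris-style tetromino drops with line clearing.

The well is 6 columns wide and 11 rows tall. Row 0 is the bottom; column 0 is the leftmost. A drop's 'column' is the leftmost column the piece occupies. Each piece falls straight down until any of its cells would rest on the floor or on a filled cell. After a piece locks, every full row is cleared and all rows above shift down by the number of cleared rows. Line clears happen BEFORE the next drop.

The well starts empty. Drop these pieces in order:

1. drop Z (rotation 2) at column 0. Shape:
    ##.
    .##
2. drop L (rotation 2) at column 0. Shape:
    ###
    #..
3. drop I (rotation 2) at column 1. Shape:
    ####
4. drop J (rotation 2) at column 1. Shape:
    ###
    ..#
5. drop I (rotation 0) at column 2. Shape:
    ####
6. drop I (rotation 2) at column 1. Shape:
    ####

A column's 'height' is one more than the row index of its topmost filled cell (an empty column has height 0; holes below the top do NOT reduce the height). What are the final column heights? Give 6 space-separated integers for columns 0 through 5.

Answer: 4 9 9 9 9 8

Derivation:
Drop 1: Z rot2 at col 0 lands with bottom-row=0; cleared 0 line(s) (total 0); column heights now [2 2 1 0 0 0], max=2
Drop 2: L rot2 at col 0 lands with bottom-row=2; cleared 0 line(s) (total 0); column heights now [4 4 4 0 0 0], max=4
Drop 3: I rot2 at col 1 lands with bottom-row=4; cleared 0 line(s) (total 0); column heights now [4 5 5 5 5 0], max=5
Drop 4: J rot2 at col 1 lands with bottom-row=5; cleared 0 line(s) (total 0); column heights now [4 7 7 7 5 0], max=7
Drop 5: I rot0 at col 2 lands with bottom-row=7; cleared 0 line(s) (total 0); column heights now [4 7 8 8 8 8], max=8
Drop 6: I rot2 at col 1 lands with bottom-row=8; cleared 0 line(s) (total 0); column heights now [4 9 9 9 9 8], max=9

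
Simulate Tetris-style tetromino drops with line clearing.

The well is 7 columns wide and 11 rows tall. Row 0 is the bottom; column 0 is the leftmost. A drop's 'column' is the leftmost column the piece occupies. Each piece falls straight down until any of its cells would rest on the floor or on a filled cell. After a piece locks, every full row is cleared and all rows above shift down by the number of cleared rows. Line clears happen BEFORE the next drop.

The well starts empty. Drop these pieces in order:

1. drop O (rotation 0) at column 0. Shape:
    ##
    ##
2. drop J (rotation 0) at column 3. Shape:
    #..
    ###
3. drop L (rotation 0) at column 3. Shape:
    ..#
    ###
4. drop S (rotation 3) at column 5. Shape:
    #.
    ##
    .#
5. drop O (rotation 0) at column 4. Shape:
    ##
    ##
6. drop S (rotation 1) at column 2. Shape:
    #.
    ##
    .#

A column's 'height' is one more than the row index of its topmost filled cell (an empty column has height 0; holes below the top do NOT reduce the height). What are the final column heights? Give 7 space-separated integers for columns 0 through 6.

Drop 1: O rot0 at col 0 lands with bottom-row=0; cleared 0 line(s) (total 0); column heights now [2 2 0 0 0 0 0], max=2
Drop 2: J rot0 at col 3 lands with bottom-row=0; cleared 0 line(s) (total 0); column heights now [2 2 0 2 1 1 0], max=2
Drop 3: L rot0 at col 3 lands with bottom-row=2; cleared 0 line(s) (total 0); column heights now [2 2 0 3 3 4 0], max=4
Drop 4: S rot3 at col 5 lands with bottom-row=3; cleared 0 line(s) (total 0); column heights now [2 2 0 3 3 6 5], max=6
Drop 5: O rot0 at col 4 lands with bottom-row=6; cleared 0 line(s) (total 0); column heights now [2 2 0 3 8 8 5], max=8
Drop 6: S rot1 at col 2 lands with bottom-row=3; cleared 0 line(s) (total 0); column heights now [2 2 6 5 8 8 5], max=8

Answer: 2 2 6 5 8 8 5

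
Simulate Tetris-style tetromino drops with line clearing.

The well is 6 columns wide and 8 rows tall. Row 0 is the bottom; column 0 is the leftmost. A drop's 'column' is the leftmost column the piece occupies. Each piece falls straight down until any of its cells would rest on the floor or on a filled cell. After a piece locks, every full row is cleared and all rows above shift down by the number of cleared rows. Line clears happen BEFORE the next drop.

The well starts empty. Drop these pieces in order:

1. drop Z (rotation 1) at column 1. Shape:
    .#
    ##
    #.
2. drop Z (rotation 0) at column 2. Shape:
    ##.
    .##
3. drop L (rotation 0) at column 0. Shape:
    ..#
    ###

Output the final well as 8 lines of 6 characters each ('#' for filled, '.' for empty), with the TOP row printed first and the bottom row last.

Answer: ......
......
..#...
###...
..##..
..###.
.##...
.#....

Derivation:
Drop 1: Z rot1 at col 1 lands with bottom-row=0; cleared 0 line(s) (total 0); column heights now [0 2 3 0 0 0], max=3
Drop 2: Z rot0 at col 2 lands with bottom-row=2; cleared 0 line(s) (total 0); column heights now [0 2 4 4 3 0], max=4
Drop 3: L rot0 at col 0 lands with bottom-row=4; cleared 0 line(s) (total 0); column heights now [5 5 6 4 3 0], max=6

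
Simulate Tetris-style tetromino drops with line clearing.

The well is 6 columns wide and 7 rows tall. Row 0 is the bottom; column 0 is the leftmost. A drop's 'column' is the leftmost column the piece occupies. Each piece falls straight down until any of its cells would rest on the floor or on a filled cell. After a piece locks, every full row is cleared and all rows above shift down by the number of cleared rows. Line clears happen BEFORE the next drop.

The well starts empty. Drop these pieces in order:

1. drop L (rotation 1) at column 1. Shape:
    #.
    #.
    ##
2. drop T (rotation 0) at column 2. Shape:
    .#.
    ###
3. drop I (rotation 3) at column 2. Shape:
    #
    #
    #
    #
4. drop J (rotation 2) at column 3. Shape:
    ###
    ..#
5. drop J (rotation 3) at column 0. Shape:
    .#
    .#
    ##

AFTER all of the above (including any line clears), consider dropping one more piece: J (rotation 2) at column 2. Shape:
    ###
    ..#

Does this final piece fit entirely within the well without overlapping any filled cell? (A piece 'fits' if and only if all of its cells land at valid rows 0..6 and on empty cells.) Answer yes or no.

Answer: yes

Derivation:
Drop 1: L rot1 at col 1 lands with bottom-row=0; cleared 0 line(s) (total 0); column heights now [0 3 1 0 0 0], max=3
Drop 2: T rot0 at col 2 lands with bottom-row=1; cleared 0 line(s) (total 0); column heights now [0 3 2 3 2 0], max=3
Drop 3: I rot3 at col 2 lands with bottom-row=2; cleared 0 line(s) (total 0); column heights now [0 3 6 3 2 0], max=6
Drop 4: J rot2 at col 3 lands with bottom-row=2; cleared 0 line(s) (total 0); column heights now [0 3 6 4 4 4], max=6
Drop 5: J rot3 at col 0 lands with bottom-row=3; cleared 1 line(s) (total 1); column heights now [0 5 5 3 2 3], max=5
Test piece J rot2 at col 2 (width 3): heights before test = [0 5 5 3 2 3]; fits = True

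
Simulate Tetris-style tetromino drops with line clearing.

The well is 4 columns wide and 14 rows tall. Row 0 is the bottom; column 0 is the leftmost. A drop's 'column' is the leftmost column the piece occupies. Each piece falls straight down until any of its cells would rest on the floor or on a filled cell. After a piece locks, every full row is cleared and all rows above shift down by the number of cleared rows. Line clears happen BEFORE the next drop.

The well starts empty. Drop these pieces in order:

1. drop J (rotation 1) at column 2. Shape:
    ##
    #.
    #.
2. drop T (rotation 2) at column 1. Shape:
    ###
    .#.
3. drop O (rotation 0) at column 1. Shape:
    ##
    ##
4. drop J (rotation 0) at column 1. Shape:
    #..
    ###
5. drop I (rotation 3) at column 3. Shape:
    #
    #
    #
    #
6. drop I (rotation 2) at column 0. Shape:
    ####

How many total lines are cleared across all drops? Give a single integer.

Answer: 1

Derivation:
Drop 1: J rot1 at col 2 lands with bottom-row=0; cleared 0 line(s) (total 0); column heights now [0 0 3 3], max=3
Drop 2: T rot2 at col 1 lands with bottom-row=3; cleared 0 line(s) (total 0); column heights now [0 5 5 5], max=5
Drop 3: O rot0 at col 1 lands with bottom-row=5; cleared 0 line(s) (total 0); column heights now [0 7 7 5], max=7
Drop 4: J rot0 at col 1 lands with bottom-row=7; cleared 0 line(s) (total 0); column heights now [0 9 8 8], max=9
Drop 5: I rot3 at col 3 lands with bottom-row=8; cleared 0 line(s) (total 0); column heights now [0 9 8 12], max=12
Drop 6: I rot2 at col 0 lands with bottom-row=12; cleared 1 line(s) (total 1); column heights now [0 9 8 12], max=12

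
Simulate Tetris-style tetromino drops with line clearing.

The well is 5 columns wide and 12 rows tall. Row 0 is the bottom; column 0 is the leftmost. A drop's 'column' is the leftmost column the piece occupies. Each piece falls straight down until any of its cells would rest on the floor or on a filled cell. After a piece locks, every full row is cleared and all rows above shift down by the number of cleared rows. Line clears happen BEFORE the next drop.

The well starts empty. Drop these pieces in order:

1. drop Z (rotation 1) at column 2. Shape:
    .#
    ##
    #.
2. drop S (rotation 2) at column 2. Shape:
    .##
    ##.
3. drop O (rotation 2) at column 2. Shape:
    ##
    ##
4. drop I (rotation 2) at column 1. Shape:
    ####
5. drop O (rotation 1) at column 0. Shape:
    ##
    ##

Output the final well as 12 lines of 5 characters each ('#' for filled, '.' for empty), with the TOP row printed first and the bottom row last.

Answer: .....
.....
##...
##...
.####
..##.
..##.
...##
..##.
...#.
..##.
..#..

Derivation:
Drop 1: Z rot1 at col 2 lands with bottom-row=0; cleared 0 line(s) (total 0); column heights now [0 0 2 3 0], max=3
Drop 2: S rot2 at col 2 lands with bottom-row=3; cleared 0 line(s) (total 0); column heights now [0 0 4 5 5], max=5
Drop 3: O rot2 at col 2 lands with bottom-row=5; cleared 0 line(s) (total 0); column heights now [0 0 7 7 5], max=7
Drop 4: I rot2 at col 1 lands with bottom-row=7; cleared 0 line(s) (total 0); column heights now [0 8 8 8 8], max=8
Drop 5: O rot1 at col 0 lands with bottom-row=8; cleared 0 line(s) (total 0); column heights now [10 10 8 8 8], max=10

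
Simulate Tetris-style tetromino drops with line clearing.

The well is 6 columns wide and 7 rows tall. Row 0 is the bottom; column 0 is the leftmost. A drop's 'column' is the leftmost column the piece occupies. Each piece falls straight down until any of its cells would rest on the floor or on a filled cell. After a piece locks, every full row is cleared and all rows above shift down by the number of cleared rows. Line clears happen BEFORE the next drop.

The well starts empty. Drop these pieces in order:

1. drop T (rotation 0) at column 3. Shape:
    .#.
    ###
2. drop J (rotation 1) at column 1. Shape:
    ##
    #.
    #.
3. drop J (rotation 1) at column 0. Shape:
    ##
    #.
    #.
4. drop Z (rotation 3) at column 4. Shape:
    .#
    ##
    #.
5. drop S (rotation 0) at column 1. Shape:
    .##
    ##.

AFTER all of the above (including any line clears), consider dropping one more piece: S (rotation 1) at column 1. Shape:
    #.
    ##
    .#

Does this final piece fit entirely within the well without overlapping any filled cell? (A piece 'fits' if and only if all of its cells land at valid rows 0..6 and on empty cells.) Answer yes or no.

Drop 1: T rot0 at col 3 lands with bottom-row=0; cleared 0 line(s) (total 0); column heights now [0 0 0 1 2 1], max=2
Drop 2: J rot1 at col 1 lands with bottom-row=0; cleared 0 line(s) (total 0); column heights now [0 3 3 1 2 1], max=3
Drop 3: J rot1 at col 0 lands with bottom-row=1; cleared 0 line(s) (total 0); column heights now [4 4 3 1 2 1], max=4
Drop 4: Z rot3 at col 4 lands with bottom-row=2; cleared 0 line(s) (total 0); column heights now [4 4 3 1 4 5], max=5
Drop 5: S rot0 at col 1 lands with bottom-row=4; cleared 0 line(s) (total 0); column heights now [4 5 6 6 4 5], max=6
Test piece S rot1 at col 1 (width 2): heights before test = [4 5 6 6 4 5]; fits = False

Answer: no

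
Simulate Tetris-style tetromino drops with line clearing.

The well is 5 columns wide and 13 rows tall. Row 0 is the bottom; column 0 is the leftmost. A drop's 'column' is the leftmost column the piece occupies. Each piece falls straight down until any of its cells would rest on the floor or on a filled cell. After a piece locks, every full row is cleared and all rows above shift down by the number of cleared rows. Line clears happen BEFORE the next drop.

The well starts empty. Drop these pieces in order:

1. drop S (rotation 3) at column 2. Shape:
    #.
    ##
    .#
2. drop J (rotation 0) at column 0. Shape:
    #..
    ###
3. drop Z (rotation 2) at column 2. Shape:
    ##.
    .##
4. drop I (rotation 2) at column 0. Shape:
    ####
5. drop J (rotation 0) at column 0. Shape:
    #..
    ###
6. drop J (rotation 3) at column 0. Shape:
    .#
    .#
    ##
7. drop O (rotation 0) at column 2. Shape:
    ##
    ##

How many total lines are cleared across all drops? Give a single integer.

Drop 1: S rot3 at col 2 lands with bottom-row=0; cleared 0 line(s) (total 0); column heights now [0 0 3 2 0], max=3
Drop 2: J rot0 at col 0 lands with bottom-row=3; cleared 0 line(s) (total 0); column heights now [5 4 4 2 0], max=5
Drop 3: Z rot2 at col 2 lands with bottom-row=3; cleared 1 line(s) (total 1); column heights now [4 0 4 4 0], max=4
Drop 4: I rot2 at col 0 lands with bottom-row=4; cleared 0 line(s) (total 1); column heights now [5 5 5 5 0], max=5
Drop 5: J rot0 at col 0 lands with bottom-row=5; cleared 0 line(s) (total 1); column heights now [7 6 6 5 0], max=7
Drop 6: J rot3 at col 0 lands with bottom-row=7; cleared 0 line(s) (total 1); column heights now [8 10 6 5 0], max=10
Drop 7: O rot0 at col 2 lands with bottom-row=6; cleared 0 line(s) (total 1); column heights now [8 10 8 8 0], max=10

Answer: 1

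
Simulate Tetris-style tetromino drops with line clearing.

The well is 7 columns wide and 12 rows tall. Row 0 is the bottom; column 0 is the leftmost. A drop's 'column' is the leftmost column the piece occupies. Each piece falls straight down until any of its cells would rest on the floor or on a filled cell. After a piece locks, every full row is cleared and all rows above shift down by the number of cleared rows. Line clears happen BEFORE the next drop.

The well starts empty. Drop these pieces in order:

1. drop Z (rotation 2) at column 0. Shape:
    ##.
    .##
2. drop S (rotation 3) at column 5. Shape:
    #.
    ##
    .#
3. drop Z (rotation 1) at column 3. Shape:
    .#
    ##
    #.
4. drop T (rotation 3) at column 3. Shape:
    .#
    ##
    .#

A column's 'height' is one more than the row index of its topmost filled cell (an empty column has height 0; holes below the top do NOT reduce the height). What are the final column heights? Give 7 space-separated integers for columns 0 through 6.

Drop 1: Z rot2 at col 0 lands with bottom-row=0; cleared 0 line(s) (total 0); column heights now [2 2 1 0 0 0 0], max=2
Drop 2: S rot3 at col 5 lands with bottom-row=0; cleared 0 line(s) (total 0); column heights now [2 2 1 0 0 3 2], max=3
Drop 3: Z rot1 at col 3 lands with bottom-row=0; cleared 0 line(s) (total 0); column heights now [2 2 1 2 3 3 2], max=3
Drop 4: T rot3 at col 3 lands with bottom-row=3; cleared 0 line(s) (total 0); column heights now [2 2 1 5 6 3 2], max=6

Answer: 2 2 1 5 6 3 2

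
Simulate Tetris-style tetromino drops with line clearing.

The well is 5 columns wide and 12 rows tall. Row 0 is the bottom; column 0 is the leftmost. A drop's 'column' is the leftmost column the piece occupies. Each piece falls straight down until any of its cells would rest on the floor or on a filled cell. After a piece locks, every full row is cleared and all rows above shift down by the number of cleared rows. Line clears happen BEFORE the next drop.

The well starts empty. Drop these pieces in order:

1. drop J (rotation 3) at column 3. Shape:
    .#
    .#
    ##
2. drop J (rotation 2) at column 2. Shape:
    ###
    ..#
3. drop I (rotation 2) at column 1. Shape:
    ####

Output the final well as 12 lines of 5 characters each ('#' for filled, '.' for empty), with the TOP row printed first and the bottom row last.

Drop 1: J rot3 at col 3 lands with bottom-row=0; cleared 0 line(s) (total 0); column heights now [0 0 0 1 3], max=3
Drop 2: J rot2 at col 2 lands with bottom-row=3; cleared 0 line(s) (total 0); column heights now [0 0 5 5 5], max=5
Drop 3: I rot2 at col 1 lands with bottom-row=5; cleared 0 line(s) (total 0); column heights now [0 6 6 6 6], max=6

Answer: .....
.....
.....
.....
.....
.....
.####
..###
....#
....#
....#
...##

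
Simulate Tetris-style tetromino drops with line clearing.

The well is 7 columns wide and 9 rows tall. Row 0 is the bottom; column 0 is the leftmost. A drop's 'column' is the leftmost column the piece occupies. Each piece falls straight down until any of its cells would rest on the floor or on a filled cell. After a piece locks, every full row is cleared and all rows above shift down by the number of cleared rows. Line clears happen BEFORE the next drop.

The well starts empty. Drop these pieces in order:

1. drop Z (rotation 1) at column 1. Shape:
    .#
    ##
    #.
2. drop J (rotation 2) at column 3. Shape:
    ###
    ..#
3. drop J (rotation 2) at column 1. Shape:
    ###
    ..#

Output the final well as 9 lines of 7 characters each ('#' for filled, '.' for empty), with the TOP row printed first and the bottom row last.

Drop 1: Z rot1 at col 1 lands with bottom-row=0; cleared 0 line(s) (total 0); column heights now [0 2 3 0 0 0 0], max=3
Drop 2: J rot2 at col 3 lands with bottom-row=0; cleared 0 line(s) (total 0); column heights now [0 2 3 2 2 2 0], max=3
Drop 3: J rot2 at col 1 lands with bottom-row=2; cleared 0 line(s) (total 0); column heights now [0 4 4 4 2 2 0], max=4

Answer: .......
.......
.......
.......
.......
.###...
..##...
.#####.
.#...#.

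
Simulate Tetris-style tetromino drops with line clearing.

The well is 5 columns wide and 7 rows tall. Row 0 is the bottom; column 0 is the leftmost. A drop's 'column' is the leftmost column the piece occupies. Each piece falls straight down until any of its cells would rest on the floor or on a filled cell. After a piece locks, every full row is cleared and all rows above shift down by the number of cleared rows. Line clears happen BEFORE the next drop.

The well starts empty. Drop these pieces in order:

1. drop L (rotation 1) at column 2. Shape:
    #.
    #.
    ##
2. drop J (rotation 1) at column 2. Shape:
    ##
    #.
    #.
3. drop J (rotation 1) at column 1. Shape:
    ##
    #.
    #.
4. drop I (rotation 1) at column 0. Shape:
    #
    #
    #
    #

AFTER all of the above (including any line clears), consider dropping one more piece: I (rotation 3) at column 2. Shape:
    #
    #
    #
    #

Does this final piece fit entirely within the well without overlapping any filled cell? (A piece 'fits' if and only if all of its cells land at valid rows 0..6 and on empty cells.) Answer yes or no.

Answer: no

Derivation:
Drop 1: L rot1 at col 2 lands with bottom-row=0; cleared 0 line(s) (total 0); column heights now [0 0 3 1 0], max=3
Drop 2: J rot1 at col 2 lands with bottom-row=3; cleared 0 line(s) (total 0); column heights now [0 0 6 6 0], max=6
Drop 3: J rot1 at col 1 lands with bottom-row=4; cleared 0 line(s) (total 0); column heights now [0 7 7 6 0], max=7
Drop 4: I rot1 at col 0 lands with bottom-row=0; cleared 0 line(s) (total 0); column heights now [4 7 7 6 0], max=7
Test piece I rot3 at col 2 (width 1): heights before test = [4 7 7 6 0]; fits = False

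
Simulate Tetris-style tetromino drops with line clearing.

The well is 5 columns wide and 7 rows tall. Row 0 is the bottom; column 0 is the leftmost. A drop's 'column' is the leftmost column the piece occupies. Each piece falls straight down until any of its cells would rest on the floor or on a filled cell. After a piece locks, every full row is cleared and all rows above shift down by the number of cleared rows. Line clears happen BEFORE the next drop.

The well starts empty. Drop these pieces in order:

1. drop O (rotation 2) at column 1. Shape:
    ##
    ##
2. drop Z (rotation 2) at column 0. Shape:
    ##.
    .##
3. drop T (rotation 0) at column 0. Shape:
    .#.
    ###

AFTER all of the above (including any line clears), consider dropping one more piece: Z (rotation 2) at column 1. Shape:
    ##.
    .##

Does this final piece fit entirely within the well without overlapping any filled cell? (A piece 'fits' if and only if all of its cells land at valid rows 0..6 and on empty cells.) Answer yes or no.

Answer: yes

Derivation:
Drop 1: O rot2 at col 1 lands with bottom-row=0; cleared 0 line(s) (total 0); column heights now [0 2 2 0 0], max=2
Drop 2: Z rot2 at col 0 lands with bottom-row=2; cleared 0 line(s) (total 0); column heights now [4 4 3 0 0], max=4
Drop 3: T rot0 at col 0 lands with bottom-row=4; cleared 0 line(s) (total 0); column heights now [5 6 5 0 0], max=6
Test piece Z rot2 at col 1 (width 3): heights before test = [5 6 5 0 0]; fits = True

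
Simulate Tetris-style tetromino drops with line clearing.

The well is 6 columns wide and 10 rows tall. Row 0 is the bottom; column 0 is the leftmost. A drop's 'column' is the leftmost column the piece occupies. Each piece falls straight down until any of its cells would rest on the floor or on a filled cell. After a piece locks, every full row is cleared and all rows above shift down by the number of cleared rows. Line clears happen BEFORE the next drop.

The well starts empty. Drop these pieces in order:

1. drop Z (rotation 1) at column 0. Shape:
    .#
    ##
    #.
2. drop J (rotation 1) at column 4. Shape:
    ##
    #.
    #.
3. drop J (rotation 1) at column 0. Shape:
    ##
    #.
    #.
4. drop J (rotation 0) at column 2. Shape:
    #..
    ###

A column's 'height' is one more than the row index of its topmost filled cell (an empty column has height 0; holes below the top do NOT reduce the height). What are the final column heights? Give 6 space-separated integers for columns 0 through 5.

Answer: 5 5 5 4 4 3

Derivation:
Drop 1: Z rot1 at col 0 lands with bottom-row=0; cleared 0 line(s) (total 0); column heights now [2 3 0 0 0 0], max=3
Drop 2: J rot1 at col 4 lands with bottom-row=0; cleared 0 line(s) (total 0); column heights now [2 3 0 0 3 3], max=3
Drop 3: J rot1 at col 0 lands with bottom-row=2; cleared 0 line(s) (total 0); column heights now [5 5 0 0 3 3], max=5
Drop 4: J rot0 at col 2 lands with bottom-row=3; cleared 0 line(s) (total 0); column heights now [5 5 5 4 4 3], max=5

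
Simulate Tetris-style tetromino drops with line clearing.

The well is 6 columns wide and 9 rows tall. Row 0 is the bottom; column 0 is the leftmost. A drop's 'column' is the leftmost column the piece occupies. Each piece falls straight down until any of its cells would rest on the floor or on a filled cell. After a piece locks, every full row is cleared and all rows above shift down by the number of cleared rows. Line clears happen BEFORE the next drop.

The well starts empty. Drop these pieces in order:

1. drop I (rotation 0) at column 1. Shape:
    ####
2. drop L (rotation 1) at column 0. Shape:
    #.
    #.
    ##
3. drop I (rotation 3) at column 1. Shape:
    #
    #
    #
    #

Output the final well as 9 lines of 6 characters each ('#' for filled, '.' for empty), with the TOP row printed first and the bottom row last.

Answer: ......
......
......
.#....
.#....
##....
##....
##....
.####.

Derivation:
Drop 1: I rot0 at col 1 lands with bottom-row=0; cleared 0 line(s) (total 0); column heights now [0 1 1 1 1 0], max=1
Drop 2: L rot1 at col 0 lands with bottom-row=1; cleared 0 line(s) (total 0); column heights now [4 2 1 1 1 0], max=4
Drop 3: I rot3 at col 1 lands with bottom-row=2; cleared 0 line(s) (total 0); column heights now [4 6 1 1 1 0], max=6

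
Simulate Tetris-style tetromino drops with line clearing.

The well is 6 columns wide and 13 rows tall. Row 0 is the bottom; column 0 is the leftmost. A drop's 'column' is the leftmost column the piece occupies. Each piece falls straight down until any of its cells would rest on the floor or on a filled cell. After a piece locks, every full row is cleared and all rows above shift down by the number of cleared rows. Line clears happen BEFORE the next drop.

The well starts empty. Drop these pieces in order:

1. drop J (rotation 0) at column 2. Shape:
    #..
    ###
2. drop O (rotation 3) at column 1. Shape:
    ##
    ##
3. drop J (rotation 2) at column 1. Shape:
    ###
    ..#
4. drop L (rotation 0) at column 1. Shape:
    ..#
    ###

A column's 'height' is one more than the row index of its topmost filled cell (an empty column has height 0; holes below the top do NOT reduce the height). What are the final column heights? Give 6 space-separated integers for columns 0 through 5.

Drop 1: J rot0 at col 2 lands with bottom-row=0; cleared 0 line(s) (total 0); column heights now [0 0 2 1 1 0], max=2
Drop 2: O rot3 at col 1 lands with bottom-row=2; cleared 0 line(s) (total 0); column heights now [0 4 4 1 1 0], max=4
Drop 3: J rot2 at col 1 lands with bottom-row=3; cleared 0 line(s) (total 0); column heights now [0 5 5 5 1 0], max=5
Drop 4: L rot0 at col 1 lands with bottom-row=5; cleared 0 line(s) (total 0); column heights now [0 6 6 7 1 0], max=7

Answer: 0 6 6 7 1 0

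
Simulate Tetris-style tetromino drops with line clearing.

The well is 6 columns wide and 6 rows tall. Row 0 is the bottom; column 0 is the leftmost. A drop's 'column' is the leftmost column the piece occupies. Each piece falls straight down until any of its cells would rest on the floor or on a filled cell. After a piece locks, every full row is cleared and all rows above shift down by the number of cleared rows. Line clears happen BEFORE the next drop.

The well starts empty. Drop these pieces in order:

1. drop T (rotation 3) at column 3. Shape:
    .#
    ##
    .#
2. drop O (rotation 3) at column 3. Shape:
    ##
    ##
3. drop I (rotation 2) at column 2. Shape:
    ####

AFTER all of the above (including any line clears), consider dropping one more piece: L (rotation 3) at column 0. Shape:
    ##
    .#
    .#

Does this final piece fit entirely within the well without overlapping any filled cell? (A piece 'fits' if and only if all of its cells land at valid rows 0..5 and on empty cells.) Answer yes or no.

Drop 1: T rot3 at col 3 lands with bottom-row=0; cleared 0 line(s) (total 0); column heights now [0 0 0 2 3 0], max=3
Drop 2: O rot3 at col 3 lands with bottom-row=3; cleared 0 line(s) (total 0); column heights now [0 0 0 5 5 0], max=5
Drop 3: I rot2 at col 2 lands with bottom-row=5; cleared 0 line(s) (total 0); column heights now [0 0 6 6 6 6], max=6
Test piece L rot3 at col 0 (width 2): heights before test = [0 0 6 6 6 6]; fits = True

Answer: yes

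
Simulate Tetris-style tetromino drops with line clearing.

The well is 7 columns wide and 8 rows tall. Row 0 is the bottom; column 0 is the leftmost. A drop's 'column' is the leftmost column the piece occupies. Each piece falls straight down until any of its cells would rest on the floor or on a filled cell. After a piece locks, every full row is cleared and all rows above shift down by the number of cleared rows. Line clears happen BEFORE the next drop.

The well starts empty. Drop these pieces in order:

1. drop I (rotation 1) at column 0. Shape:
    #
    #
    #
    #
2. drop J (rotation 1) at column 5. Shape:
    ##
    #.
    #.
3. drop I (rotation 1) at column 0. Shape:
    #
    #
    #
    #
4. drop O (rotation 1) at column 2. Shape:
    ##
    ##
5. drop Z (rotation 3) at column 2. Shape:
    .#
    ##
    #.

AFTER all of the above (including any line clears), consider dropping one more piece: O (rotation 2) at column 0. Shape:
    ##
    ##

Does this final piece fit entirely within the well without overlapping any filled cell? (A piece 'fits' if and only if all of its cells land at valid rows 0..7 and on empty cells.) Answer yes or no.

Drop 1: I rot1 at col 0 lands with bottom-row=0; cleared 0 line(s) (total 0); column heights now [4 0 0 0 0 0 0], max=4
Drop 2: J rot1 at col 5 lands with bottom-row=0; cleared 0 line(s) (total 0); column heights now [4 0 0 0 0 3 3], max=4
Drop 3: I rot1 at col 0 lands with bottom-row=4; cleared 0 line(s) (total 0); column heights now [8 0 0 0 0 3 3], max=8
Drop 4: O rot1 at col 2 lands with bottom-row=0; cleared 0 line(s) (total 0); column heights now [8 0 2 2 0 3 3], max=8
Drop 5: Z rot3 at col 2 lands with bottom-row=2; cleared 0 line(s) (total 0); column heights now [8 0 4 5 0 3 3], max=8
Test piece O rot2 at col 0 (width 2): heights before test = [8 0 4 5 0 3 3]; fits = False

Answer: no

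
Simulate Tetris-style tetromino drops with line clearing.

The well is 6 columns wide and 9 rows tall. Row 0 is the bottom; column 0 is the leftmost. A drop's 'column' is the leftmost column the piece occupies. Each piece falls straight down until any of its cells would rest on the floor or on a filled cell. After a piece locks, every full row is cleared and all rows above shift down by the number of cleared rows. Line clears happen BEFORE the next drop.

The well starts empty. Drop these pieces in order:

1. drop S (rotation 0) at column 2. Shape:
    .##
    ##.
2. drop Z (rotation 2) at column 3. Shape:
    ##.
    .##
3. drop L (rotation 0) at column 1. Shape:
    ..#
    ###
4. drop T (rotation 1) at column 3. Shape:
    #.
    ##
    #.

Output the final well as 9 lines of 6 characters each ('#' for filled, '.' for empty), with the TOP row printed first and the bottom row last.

Answer: ...#..
...##.
...#..
...#..
.###..
...##.
....##
...##.
..##..

Derivation:
Drop 1: S rot0 at col 2 lands with bottom-row=0; cleared 0 line(s) (total 0); column heights now [0 0 1 2 2 0], max=2
Drop 2: Z rot2 at col 3 lands with bottom-row=2; cleared 0 line(s) (total 0); column heights now [0 0 1 4 4 3], max=4
Drop 3: L rot0 at col 1 lands with bottom-row=4; cleared 0 line(s) (total 0); column heights now [0 5 5 6 4 3], max=6
Drop 4: T rot1 at col 3 lands with bottom-row=6; cleared 0 line(s) (total 0); column heights now [0 5 5 9 8 3], max=9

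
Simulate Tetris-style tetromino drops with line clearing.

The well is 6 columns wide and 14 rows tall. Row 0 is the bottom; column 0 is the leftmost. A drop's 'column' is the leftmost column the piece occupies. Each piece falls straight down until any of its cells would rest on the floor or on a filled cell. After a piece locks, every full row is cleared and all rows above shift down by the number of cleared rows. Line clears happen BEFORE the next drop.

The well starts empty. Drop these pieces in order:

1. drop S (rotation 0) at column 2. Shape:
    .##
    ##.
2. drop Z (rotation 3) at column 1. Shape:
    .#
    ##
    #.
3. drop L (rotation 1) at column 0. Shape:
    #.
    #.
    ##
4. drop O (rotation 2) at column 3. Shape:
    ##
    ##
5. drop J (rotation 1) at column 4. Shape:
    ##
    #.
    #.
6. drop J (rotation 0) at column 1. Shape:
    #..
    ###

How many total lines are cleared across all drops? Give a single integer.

Drop 1: S rot0 at col 2 lands with bottom-row=0; cleared 0 line(s) (total 0); column heights now [0 0 1 2 2 0], max=2
Drop 2: Z rot3 at col 1 lands with bottom-row=0; cleared 0 line(s) (total 0); column heights now [0 2 3 2 2 0], max=3
Drop 3: L rot1 at col 0 lands with bottom-row=2; cleared 0 line(s) (total 0); column heights now [5 3 3 2 2 0], max=5
Drop 4: O rot2 at col 3 lands with bottom-row=2; cleared 0 line(s) (total 0); column heights now [5 3 3 4 4 0], max=5
Drop 5: J rot1 at col 4 lands with bottom-row=4; cleared 0 line(s) (total 0); column heights now [5 3 3 4 7 7], max=7
Drop 6: J rot0 at col 1 lands with bottom-row=4; cleared 0 line(s) (total 0); column heights now [5 6 5 5 7 7], max=7

Answer: 0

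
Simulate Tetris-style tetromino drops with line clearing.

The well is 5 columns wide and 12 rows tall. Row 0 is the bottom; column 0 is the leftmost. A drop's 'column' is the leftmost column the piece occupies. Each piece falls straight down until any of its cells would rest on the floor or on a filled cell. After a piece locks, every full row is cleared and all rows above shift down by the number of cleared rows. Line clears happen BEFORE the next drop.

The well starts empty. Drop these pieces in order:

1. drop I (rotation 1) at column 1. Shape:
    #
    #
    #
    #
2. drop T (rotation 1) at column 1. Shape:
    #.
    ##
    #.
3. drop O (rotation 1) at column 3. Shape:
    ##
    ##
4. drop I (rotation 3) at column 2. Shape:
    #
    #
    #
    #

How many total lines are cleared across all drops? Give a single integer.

Drop 1: I rot1 at col 1 lands with bottom-row=0; cleared 0 line(s) (total 0); column heights now [0 4 0 0 0], max=4
Drop 2: T rot1 at col 1 lands with bottom-row=4; cleared 0 line(s) (total 0); column heights now [0 7 6 0 0], max=7
Drop 3: O rot1 at col 3 lands with bottom-row=0; cleared 0 line(s) (total 0); column heights now [0 7 6 2 2], max=7
Drop 4: I rot3 at col 2 lands with bottom-row=6; cleared 0 line(s) (total 0); column heights now [0 7 10 2 2], max=10

Answer: 0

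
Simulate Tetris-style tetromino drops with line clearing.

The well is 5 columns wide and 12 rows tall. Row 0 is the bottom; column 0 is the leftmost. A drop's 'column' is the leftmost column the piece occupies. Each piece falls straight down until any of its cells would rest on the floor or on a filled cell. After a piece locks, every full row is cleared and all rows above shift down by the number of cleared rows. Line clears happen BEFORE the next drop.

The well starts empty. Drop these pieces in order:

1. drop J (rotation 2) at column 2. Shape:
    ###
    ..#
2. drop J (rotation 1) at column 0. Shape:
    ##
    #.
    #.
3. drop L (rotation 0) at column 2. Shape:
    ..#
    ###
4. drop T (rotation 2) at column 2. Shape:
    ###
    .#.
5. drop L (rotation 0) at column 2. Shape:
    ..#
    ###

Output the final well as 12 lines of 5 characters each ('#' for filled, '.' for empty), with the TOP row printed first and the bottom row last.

Drop 1: J rot2 at col 2 lands with bottom-row=0; cleared 0 line(s) (total 0); column heights now [0 0 2 2 2], max=2
Drop 2: J rot1 at col 0 lands with bottom-row=0; cleared 0 line(s) (total 0); column heights now [3 3 2 2 2], max=3
Drop 3: L rot0 at col 2 lands with bottom-row=2; cleared 1 line(s) (total 1); column heights now [2 0 2 2 3], max=3
Drop 4: T rot2 at col 2 lands with bottom-row=2; cleared 0 line(s) (total 1); column heights now [2 0 4 4 4], max=4
Drop 5: L rot0 at col 2 lands with bottom-row=4; cleared 0 line(s) (total 1); column heights now [2 0 5 5 6], max=6

Answer: .....
.....
.....
.....
.....
.....
....#
..###
..###
...##
#.###
#...#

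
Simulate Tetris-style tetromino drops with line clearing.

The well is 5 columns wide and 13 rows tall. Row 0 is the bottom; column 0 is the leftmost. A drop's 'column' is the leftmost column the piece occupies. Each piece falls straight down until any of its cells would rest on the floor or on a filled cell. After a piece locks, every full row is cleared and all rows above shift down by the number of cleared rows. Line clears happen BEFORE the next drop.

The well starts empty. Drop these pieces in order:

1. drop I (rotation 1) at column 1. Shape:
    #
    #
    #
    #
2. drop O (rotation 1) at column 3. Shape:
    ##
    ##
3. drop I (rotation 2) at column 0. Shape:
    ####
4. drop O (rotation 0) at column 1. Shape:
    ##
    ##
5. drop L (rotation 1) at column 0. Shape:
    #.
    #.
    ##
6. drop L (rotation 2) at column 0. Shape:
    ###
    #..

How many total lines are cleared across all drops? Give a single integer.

Drop 1: I rot1 at col 1 lands with bottom-row=0; cleared 0 line(s) (total 0); column heights now [0 4 0 0 0], max=4
Drop 2: O rot1 at col 3 lands with bottom-row=0; cleared 0 line(s) (total 0); column heights now [0 4 0 2 2], max=4
Drop 3: I rot2 at col 0 lands with bottom-row=4; cleared 0 line(s) (total 0); column heights now [5 5 5 5 2], max=5
Drop 4: O rot0 at col 1 lands with bottom-row=5; cleared 0 line(s) (total 0); column heights now [5 7 7 5 2], max=7
Drop 5: L rot1 at col 0 lands with bottom-row=7; cleared 0 line(s) (total 0); column heights now [10 8 7 5 2], max=10
Drop 6: L rot2 at col 0 lands with bottom-row=10; cleared 0 line(s) (total 0); column heights now [12 12 12 5 2], max=12

Answer: 0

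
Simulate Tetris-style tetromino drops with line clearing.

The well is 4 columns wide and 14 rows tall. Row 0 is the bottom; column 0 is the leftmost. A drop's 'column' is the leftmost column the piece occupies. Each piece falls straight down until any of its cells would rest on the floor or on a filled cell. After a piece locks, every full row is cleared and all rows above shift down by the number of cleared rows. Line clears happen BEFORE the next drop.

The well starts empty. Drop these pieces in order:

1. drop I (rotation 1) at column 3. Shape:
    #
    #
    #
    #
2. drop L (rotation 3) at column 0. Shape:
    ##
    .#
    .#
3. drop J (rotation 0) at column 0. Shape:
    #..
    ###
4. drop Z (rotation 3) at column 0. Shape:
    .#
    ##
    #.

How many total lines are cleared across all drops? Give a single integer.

Drop 1: I rot1 at col 3 lands with bottom-row=0; cleared 0 line(s) (total 0); column heights now [0 0 0 4], max=4
Drop 2: L rot3 at col 0 lands with bottom-row=0; cleared 0 line(s) (total 0); column heights now [3 3 0 4], max=4
Drop 3: J rot0 at col 0 lands with bottom-row=3; cleared 1 line(s) (total 1); column heights now [4 3 0 3], max=4
Drop 4: Z rot3 at col 0 lands with bottom-row=4; cleared 0 line(s) (total 1); column heights now [6 7 0 3], max=7

Answer: 1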